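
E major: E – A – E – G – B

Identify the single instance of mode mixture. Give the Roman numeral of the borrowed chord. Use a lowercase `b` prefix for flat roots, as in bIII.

In E major the diatonic chords are E, F#m, G#m, A, B, C#m, D#dim. E, A and B are all diatonic. But G (G–B–D) is foreign: the diatonic iii on degree 3 is G#m, whereas G comes from E minor. It is labeled bIII.

bIII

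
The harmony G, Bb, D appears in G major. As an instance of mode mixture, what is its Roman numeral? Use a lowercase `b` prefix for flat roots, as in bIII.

The root G is the diatonic 1st degree of G major; the borrowing shows in the chord quality. Diatonically G major has G (I) on that degree; G–Bb–D is instead the minor chord native to G minor, so it takes the label i.

i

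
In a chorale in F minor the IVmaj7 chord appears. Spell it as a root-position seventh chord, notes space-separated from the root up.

The root, Bb, is scale degree 4 — the same note in F minor and F major; only the chord quality changes. Building the major-seventh chord from the parallel major on Bb: Bb–D–F–A.

Bb D F A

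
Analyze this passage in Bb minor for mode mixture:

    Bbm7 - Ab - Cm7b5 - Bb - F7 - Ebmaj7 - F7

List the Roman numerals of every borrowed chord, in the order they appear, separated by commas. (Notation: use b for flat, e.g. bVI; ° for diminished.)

I, IVmaj7

The diatonic triads in Bb minor (with V from harmonic minor) are Bbm, Cdim, Db, Ebm, F, Gb, Ab. Bbm7, Ab, Cm7b5 and F7 are all diatonic. Bb (Bb–D–F) is not: scale degree 1 in Bb minor carries Bbm (i). In Bb major the chord on that degree is Bb, so here it functions as I, borrowed from the parallel major. Ebmaj7 (Eb–G–Bb–D) doesn't fit — on degree 4 Bb minor would have Ebm (iv). Ebmaj7 is the degree-4 chord of Bb major, so it is the borrowed IVmaj7.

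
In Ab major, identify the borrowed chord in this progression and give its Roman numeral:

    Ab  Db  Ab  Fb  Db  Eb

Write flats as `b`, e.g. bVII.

bVI

In Ab major the diatonic chords are Ab, Bbm, Cm, Db, Eb, Fm, Gdim. Ab, Db and Eb all belong to that set. But Fb (Fb–Ab–Cb) is foreign: the diatonic vi on degree 6 is Fm, whereas Fb comes from Ab minor. It is labeled bVI.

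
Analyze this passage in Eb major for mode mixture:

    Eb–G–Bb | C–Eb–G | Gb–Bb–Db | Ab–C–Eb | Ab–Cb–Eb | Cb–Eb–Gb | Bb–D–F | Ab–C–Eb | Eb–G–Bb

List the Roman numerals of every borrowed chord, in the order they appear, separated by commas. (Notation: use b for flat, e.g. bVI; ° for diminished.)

Eb major has the diatonic set Eb, Fm, Gm, Ab, Bb, Cm, Ddim. Eb–G–Bb = Eb, C–Eb–G = Cm, Ab–C–Eb = Ab and Bb–D–F = Bb are all diatonic. Gb–Bb–Db is not: scale degree 3 in Eb major carries Gm (iii). In Eb minor the chord on that degree is Gb, so here it functions as bIII, borrowed from the parallel minor. But Ab–Cb–Eb is foreign: the diatonic IV on degree 4 is Ab, whereas Abm comes from Eb minor. It is labeled iv. But Cb–Eb–Gb is foreign: the diatonic vi on degree 6 is Cm, whereas Cb comes from Eb minor. It is labeled bVI.

bIII, iv, bVI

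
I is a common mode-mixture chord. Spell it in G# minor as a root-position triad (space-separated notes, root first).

G# B# D#

The root, G#, is scale degree 1 — the same note in G# minor and G# major; only the chord quality changes. Building the major chord from the parallel major on G#: G#–B#–D#.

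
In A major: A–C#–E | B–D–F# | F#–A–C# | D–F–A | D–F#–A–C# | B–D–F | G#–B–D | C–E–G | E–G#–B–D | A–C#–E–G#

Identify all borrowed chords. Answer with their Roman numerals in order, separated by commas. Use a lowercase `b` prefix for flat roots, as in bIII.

In A major the diatonic chords are A, Bm, C#m, D, E, F#m, G#dim. Of the given chords, A–C#–E = A, B–D–F# = Bm, F#–A–C# = F#m, D–F#–A–C# = Dmaj7, G#–B–D = G#dim, E–G#–B–D = E7 and A–C#–E–G# = Amaj7 are diatonic. But D–F–A is foreign: the diatonic IV on degree 4 is D, whereas Dm comes from A minor. It is labeled iv. B–D–F is not: scale degree 2 in A major carries Bm (ii). In A minor the chord on that degree is Bdim, so here it functions as ii°, borrowed from the parallel minor. C–E–G doesn't fit — on degree 3 A major would have C#m (iii). C is the degree-3 chord of A minor, so it is the borrowed bIII.

iv, ii°, bIII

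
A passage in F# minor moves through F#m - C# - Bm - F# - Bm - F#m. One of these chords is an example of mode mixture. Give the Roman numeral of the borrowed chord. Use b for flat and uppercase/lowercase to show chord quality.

I

In F# minor (with V from harmonic minor) the diatonic chords are F#m, G#dim, A, Bm, C#, D, E. Of the given chords, F#m, C# and Bm are diatonic. F# (F#–A#–C#) is not: scale degree 1 in F# minor carries F#m (i). In F# major the chord on that degree is F#, so here it functions as I, borrowed from the parallel major.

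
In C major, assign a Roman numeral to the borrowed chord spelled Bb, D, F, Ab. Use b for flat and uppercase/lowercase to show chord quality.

bVII7

Bb is the lowered form of scale degree 7 in C major (the diatonic degree 7 is B). Bb–D–F–Ab is a dominant-seventh chord — the form found in C minor, not the diatonic vii° (Bdim). Borrowed into C major it is written bVII7.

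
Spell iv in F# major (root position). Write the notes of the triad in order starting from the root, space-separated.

B D F#

iv is built on scale degree 4, which is B in both F# major and its parallel. In F# minor the chord on B is B–D–F#.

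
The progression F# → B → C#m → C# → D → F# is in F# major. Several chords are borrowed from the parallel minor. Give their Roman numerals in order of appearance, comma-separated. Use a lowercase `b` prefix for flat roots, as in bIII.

v, bVI

In F# major the diatonic chords are F#, G#m, A#m, B, C#, D#m, E#dim. F#, B and C# are all diatonic. But C#m (C#–E–G#) is foreign: the diatonic V on degree 5 is C#, whereas C#m comes from F# minor. It is labeled v. But D (D–F#–A) is foreign: the diatonic vi on degree 6 is D#m, whereas D comes from F# minor. It is labeled bVI.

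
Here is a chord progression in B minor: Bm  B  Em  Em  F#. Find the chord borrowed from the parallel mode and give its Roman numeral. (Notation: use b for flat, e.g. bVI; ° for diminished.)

I

B minor has the diatonic set Bm, C#dim, D, Em, F#, G, A (with V from harmonic minor). Bm, Em and F# all belong to that set. B (B–D#–F#) is not: scale degree 1 in B minor carries Bm (i). In B major the chord on that degree is B, so here it functions as I, borrowed from the parallel major.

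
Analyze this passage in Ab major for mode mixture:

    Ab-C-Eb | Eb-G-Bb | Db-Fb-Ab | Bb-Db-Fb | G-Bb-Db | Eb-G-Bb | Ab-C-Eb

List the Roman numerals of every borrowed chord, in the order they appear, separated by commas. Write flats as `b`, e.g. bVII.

iv, ii°

In Ab major the diatonic chords are Ab, Bbm, Cm, Db, Eb, Fm, Gdim. Ab–C–Eb = Ab, Eb–G–Bb = Eb and G–Bb–Db = Gdim are all diatonic. But Db–Fb–Ab is foreign: the diatonic IV on degree 4 is Db, whereas Dbm comes from Ab minor. It is labeled iv. But Bb–Db–Fb is foreign: the diatonic ii on degree 2 is Bbm, whereas Bbdim comes from Ab minor. It is labeled ii°.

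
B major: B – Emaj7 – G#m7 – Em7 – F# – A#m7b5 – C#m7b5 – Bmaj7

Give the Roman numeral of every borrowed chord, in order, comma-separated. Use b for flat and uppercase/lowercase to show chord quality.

iv7, iiø7

The diatonic triads in B major are B, C#m, D#m, E, F#, G#m, A#dim. B, Emaj7, G#m7, F#, A#m7b5 and Bmaj7 are all diatonic. Em7 (E–G–B–D) is not: scale degree 4 in B major carries E (IV). In B minor the chord on that degree is Em7, so here it functions as iv7, borrowed from the parallel minor. C#m7b5 (C#–E–G–B) is not: scale degree 2 in B major carries C#m (ii). In B minor the chord on that degree is C#m7b5, so here it functions as iiø7, borrowed from the parallel minor.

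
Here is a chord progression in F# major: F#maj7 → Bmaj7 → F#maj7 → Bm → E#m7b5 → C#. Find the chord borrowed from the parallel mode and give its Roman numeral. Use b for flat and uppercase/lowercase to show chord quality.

iv

F# major has the diatonic set F#, G#m, A#m, B, C#, D#m, E#dim. F#maj7, Bmaj7, E#m7b5 and C# are all diatonic. But Bm (B–D–F#) is foreign: the diatonic IV on degree 4 is B, whereas Bm comes from F# minor. It is labeled iv.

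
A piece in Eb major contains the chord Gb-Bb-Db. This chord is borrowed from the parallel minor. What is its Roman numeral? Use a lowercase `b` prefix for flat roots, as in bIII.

Gb is the lowered form of scale degree 3 in Eb major (the diatonic degree 3 is G). Diatonically Eb major has Gm (iii) on that degree; Gb–Bb–Db is instead the major chord native to Eb minor, so it takes the label bIII.

bIII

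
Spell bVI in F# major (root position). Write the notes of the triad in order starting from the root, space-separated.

Scale degree 6 in F# major is D#. bVI uses the lowered form, D, taken from F# minor. Building the major chord from the parallel minor on D: D–F#–A.

D F# A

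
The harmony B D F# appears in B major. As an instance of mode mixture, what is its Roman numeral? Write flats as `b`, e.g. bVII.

The root B is the diatonic 1st degree of B major; the borrowing shows in the chord quality. B–D–F# is a minor chord — the form found in B minor, not the diatonic I (B). Borrowed into B major it is written i.

i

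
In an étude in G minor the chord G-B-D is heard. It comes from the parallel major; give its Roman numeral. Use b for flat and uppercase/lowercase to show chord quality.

I

The root G is the diatonic 1st degree of G minor; the borrowing shows in the chord quality. The diatonic chord on degree 1 would be Gm (i), but G–B–D is the major chord from G major. As a borrowed chord it is labeled I.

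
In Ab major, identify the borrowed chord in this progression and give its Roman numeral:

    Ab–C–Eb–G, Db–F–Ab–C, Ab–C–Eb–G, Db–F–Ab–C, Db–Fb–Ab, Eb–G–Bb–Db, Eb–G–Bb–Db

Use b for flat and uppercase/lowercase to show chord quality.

In Ab major the diatonic chords are Ab, Bbm, Cm, Db, Eb, Fm, Gdim. Ab–C–Eb–G = Abmaj7, Db–F–Ab–C = Dbmaj7 and Eb–G–Bb–Db = Eb7 all belong to that set. Db–Fb–Ab doesn't fit — on degree 4 Ab major would have Db (IV). Dbm is the degree-4 chord of Ab minor, so it is the borrowed iv.

iv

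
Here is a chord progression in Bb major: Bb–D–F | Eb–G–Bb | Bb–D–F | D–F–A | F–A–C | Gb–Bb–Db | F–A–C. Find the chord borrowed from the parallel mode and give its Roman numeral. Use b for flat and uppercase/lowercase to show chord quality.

bVI

In Bb major the diatonic chords are Bb, Cm, Dm, Eb, F, Gm, Adim. Bb–D–F = Bb, Eb–G–Bb = Eb, D–F–A = Dm and F–A–C = F all belong to that set. Gb–Bb–Db is not: scale degree 6 in Bb major carries Gm (vi). In Bb minor the chord on that degree is Gb, so here it functions as bVI, borrowed from the parallel minor.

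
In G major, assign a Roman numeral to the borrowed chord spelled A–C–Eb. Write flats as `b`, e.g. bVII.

A is scale degree 2 in G major. A–C–Eb is a diminished chord — the form found in G minor, not the diatonic ii (Am). Borrowed into G major it is written ii°.

ii°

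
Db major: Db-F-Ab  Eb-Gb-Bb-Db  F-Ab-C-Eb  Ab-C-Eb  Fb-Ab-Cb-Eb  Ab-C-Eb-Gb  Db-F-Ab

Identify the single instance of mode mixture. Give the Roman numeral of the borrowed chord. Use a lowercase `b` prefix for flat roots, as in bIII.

The diatonic triads in Db major are Db, Ebm, Fm, Gb, Ab, Bbm, Cdim. Db–F–Ab = Db, Eb–Gb–Bb–Db = Ebm7, F–Ab–C–Eb = Fm7, Ab–C–Eb = Ab and Ab–C–Eb–Gb = Ab7 all belong to that set. But Fb–Ab–Cb–Eb is foreign: the diatonic iii on degree 3 is Fm, whereas Fbmaj7 comes from Db minor. It is labeled bIIImaj7.

bIIImaj7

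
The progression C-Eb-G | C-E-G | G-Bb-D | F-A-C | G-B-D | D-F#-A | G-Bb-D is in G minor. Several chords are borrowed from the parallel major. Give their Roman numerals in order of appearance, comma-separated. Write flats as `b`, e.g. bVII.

IV, I

In G minor (with V from harmonic minor) the diatonic chords are Gm, Adim, Bb, Cm, D, Eb, F. Of the given chords, C–Eb–G = Cm, G–Bb–D = Gm, F–A–C = F and D–F#–A = D are diatonic. C–E–G is not: scale degree 4 in G minor carries Cm (iv). In G major the chord on that degree is C, so here it functions as IV, borrowed from the parallel major. But G–B–D is foreign: the diatonic i on degree 1 is Gm, whereas G comes from G major. It is labeled I.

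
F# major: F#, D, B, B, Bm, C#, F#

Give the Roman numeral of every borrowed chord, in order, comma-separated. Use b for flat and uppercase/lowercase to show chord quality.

bVI, iv

In F# major the diatonic chords are F#, G#m, A#m, B, C#, D#m, E#dim. F#, B and C# all belong to that set. But D (D–F#–A) is foreign: the diatonic vi on degree 6 is D#m, whereas D comes from F# minor. It is labeled bVI. But Bm (B–D–F#) is foreign: the diatonic IV on degree 4 is B, whereas Bm comes from F# minor. It is labeled iv.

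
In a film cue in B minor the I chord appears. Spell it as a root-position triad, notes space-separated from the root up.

I is built on scale degree 1, which is B in both B minor and its parallel. Stacking thirds in B major on B gives B–D#–F#.

B D# F#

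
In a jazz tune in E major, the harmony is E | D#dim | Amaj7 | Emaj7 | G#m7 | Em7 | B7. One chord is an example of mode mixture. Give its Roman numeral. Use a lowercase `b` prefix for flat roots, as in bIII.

The diatonic triads in E major are E, F#m, G#m, A, B, C#m, D#dim. Of the given chords, E, D#dim, Amaj7, Emaj7, G#m7 and B7 are diatonic. But Em7 (E–G–B–D) is foreign: the diatonic I on degree 1 is E, whereas Em7 comes from E minor. It is labeled i7.

i7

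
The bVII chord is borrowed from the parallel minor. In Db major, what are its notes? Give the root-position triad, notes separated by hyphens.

bVII is built on the lowered scale degree 7. In Db major degree 7 is C; lowered it becomes Cb. In Db minor the chord on Cb is Cb–Eb–Gb.

Cb-Eb-Gb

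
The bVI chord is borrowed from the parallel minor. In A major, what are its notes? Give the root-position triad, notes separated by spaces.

F A C

Scale degree 6 in A major is F#. bVI uses the lowered form, F, taken from A minor. Stacking thirds in A minor on F gives F–A–C.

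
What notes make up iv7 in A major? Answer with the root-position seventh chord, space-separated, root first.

D F A C

The root, D, is scale degree 4 — the same note in A major and A minor; only the chord quality changes. Building the minor-seventh chord from the parallel minor on D: D–F–A–C.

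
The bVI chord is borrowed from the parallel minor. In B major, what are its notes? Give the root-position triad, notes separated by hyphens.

bVI is built on the lowered scale degree 6. In B major degree 6 is G#; lowered it becomes G. Building the major chord from the parallel minor on G: G–B–D.

G-B-D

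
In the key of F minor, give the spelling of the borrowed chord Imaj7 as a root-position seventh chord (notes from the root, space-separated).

The root, F, is scale degree 1 — the same note in F minor and F major; only the chord quality changes. In F major the chord on F is F–A–C–E.

F A C E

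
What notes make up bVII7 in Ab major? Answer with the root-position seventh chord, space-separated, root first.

Gb Bb Db Fb

The root of bVII7 is the lowered 7th degree: G becomes Gb. Stacking thirds in Ab minor on Gb gives Gb–Bb–Db–Fb.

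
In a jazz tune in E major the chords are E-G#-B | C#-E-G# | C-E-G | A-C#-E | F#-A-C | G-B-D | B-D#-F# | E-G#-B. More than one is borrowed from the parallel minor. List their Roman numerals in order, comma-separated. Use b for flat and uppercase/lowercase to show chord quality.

The diatonic triads in E major are E, F#m, G#m, A, B, C#m, D#dim. Of the given chords, E–G#–B = E, C#–E–G# = C#m, A–C#–E = A and B–D#–F# = B are diatonic. C–E–G is not: scale degree 6 in E major carries C#m (vi). In E minor the chord on that degree is C, so here it functions as bVI, borrowed from the parallel minor. But F#–A–C is foreign: the diatonic ii on degree 2 is F#m, whereas F#dim comes from E minor. It is labeled ii°. G–B–D doesn't fit — on degree 3 E major would have G#m (iii). G is the degree-3 chord of E minor, so it is the borrowed bIII.

bVI, ii°, bIII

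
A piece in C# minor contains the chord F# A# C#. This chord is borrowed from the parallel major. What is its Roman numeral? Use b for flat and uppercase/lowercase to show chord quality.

IV

F# is scale degree 4 in C# minor. F#–A#–C# is a major chord — the form found in C# major, not the diatonic iv (F#m). Borrowed into C# minor it is written IV.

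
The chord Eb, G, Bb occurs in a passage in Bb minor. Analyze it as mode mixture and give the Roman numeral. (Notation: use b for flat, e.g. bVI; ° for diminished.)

IV

Eb is scale degree 4 in Bb minor. The diatonic chord on degree 4 would be Ebm (iv), but Eb–G–Bb is the major chord from Bb major. As a borrowed chord it is labeled IV.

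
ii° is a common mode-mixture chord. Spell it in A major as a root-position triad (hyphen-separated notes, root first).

B-D-F

The root, B, is scale degree 2 — the same note in A major and A minor; only the chord quality changes. Building the diminished chord from the parallel minor on B: B–D–F.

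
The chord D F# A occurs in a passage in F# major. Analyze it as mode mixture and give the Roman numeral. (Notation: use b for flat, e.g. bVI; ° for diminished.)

The root D is the lowered 6th scale degree — diatonically F# major has D# there. The diatonic chord on degree 6 would be D#m (vi), but D–F#–A is the major chord from F# minor. As a borrowed chord it is labeled bVI.

bVI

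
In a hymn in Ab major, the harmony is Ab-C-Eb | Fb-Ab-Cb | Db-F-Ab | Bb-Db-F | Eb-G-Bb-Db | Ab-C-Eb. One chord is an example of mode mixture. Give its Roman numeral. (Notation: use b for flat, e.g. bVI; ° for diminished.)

The diatonic triads in Ab major are Ab, Bbm, Cm, Db, Eb, Fm, Gdim. Ab–C–Eb = Ab, Db–F–Ab = Db, Bb–Db–F = Bbm and Eb–G–Bb–Db = Eb7 all belong to that set. Fb–Ab–Cb doesn't fit — on degree 6 Ab major would have Fm (vi). Fb is the degree-6 chord of Ab minor, so it is the borrowed bVI.

bVI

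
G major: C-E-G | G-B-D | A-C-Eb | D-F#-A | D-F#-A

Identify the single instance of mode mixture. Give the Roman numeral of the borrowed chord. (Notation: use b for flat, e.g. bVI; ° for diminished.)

The diatonic triads in G major are G, Am, Bm, C, D, Em, F#dim. C–E–G = C, G–B–D = G and D–F#–A = D are all diatonic. A–C–Eb is not: scale degree 2 in G major carries Am (ii). In G minor the chord on that degree is Adim, so here it functions as ii°, borrowed from the parallel minor.

ii°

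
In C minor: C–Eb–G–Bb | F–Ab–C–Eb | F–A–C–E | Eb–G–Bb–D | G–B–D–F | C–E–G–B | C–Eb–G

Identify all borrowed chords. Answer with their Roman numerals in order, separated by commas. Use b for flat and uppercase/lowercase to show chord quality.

In C minor (with V from harmonic minor) the diatonic chords are Cm, Ddim, Eb, Fm, G, Ab, Bb. Of the given chords, C–Eb–G–Bb = Cm7, F–Ab–C–Eb = Fm7, Eb–G–Bb–D = Ebmaj7, G–B–D–F = G7 and C–Eb–G = Cm are diatonic. F–A–C–E is not: scale degree 4 in C minor carries Fm (iv). In C major the chord on that degree is Fmaj7, so here it functions as IVmaj7, borrowed from the parallel major. But C–E–G–B is foreign: the diatonic i on degree 1 is Cm, whereas Cmaj7 comes from C major. It is labeled Imaj7.

IVmaj7, Imaj7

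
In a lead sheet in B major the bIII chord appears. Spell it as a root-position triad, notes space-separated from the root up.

bIII is built on the lowered scale degree 3. In B major degree 3 is D#; lowered it becomes D. In B minor the chord on D is D–F#–A.

D F# A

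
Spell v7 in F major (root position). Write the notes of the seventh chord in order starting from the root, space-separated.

The root, C, is scale degree 5 — the same note in F major and F minor; only the chord quality changes. Building the minor-seventh chord from the parallel minor on C: C–Eb–G–Bb.

C Eb G Bb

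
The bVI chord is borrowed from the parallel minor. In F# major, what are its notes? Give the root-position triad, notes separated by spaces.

D F# A

Scale degree 6 in F# major is D#. bVI uses the lowered form, D, taken from F# minor. Stacking thirds in F# minor on D gives D–F#–A.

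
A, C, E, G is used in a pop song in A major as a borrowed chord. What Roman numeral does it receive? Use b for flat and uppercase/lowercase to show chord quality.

The root A is the diatonic 1st degree of A major; the borrowing shows in the chord quality. A–C–E–G is a minor-seventh chord — the form found in A minor, not the diatonic I (A). Borrowed into A major it is written i7.

i7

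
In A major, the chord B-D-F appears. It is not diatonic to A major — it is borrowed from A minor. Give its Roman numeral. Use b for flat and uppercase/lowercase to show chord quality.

The root B is the diatonic 2nd degree of A major; the borrowing shows in the chord quality. Diatonically A major has Bm (ii) on that degree; B–D–F is instead the diminished chord native to A minor, so it takes the label ii°.

ii°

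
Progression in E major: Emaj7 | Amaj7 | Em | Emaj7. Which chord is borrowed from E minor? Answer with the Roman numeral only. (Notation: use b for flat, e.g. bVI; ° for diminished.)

i

In E major the diatonic chords are E, F#m, G#m, A, B, C#m, D#dim. Emaj7 and Amaj7 both belong to that set. Em (E–G–B) doesn't fit — on degree 1 E major would have E (I). Em is the degree-1 chord of E minor, so it is the borrowed i.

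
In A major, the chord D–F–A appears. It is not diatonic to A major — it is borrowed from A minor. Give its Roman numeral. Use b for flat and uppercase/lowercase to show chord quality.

D is scale degree 4 in A major. Diatonically A major has D (IV) on that degree; D–F–A is instead the minor chord native to A minor, so it takes the label iv.

iv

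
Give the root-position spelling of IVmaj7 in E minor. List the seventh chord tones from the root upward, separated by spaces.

A C# E G#

IVmaj7 is built on scale degree 4, which is A in both E minor and its parallel. In E major the chord on A is A–C#–E–G#.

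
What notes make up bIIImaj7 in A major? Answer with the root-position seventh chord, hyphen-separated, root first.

The root of bIIImaj7 is the lowered 3rd degree: C# becomes C. Stacking thirds in A minor on C gives C–E–G–B.

C-E-G-B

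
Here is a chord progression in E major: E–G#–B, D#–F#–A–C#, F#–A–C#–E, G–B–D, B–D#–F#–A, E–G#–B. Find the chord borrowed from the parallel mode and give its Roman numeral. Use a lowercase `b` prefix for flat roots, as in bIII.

bIII

In E major the diatonic chords are E, F#m, G#m, A, B, C#m, D#dim. E–G#–B = E, D#–F#–A–C# = D#m7b5, F#–A–C#–E = F#m7 and B–D#–F#–A = B7 are all diatonic. G–B–D is not: scale degree 3 in E major carries G#m (iii). In E minor the chord on that degree is G, so here it functions as bIII, borrowed from the parallel minor.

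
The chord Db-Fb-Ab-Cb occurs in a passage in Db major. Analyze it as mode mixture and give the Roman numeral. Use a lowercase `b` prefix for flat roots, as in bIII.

The root Db is the diatonic 1st degree of Db major; the borrowing shows in the chord quality. Db–Fb–Ab–Cb is a minor-seventh chord — the form found in Db minor, not the diatonic I (Db). Borrowed into Db major it is written i7.

i7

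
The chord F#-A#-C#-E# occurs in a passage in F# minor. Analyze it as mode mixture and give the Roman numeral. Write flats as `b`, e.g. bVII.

Imaj7

The root F# is the diatonic 1st degree of F# minor; the borrowing shows in the chord quality. The diatonic chord on degree 1 would be F#m (i), but F#–A#–C#–E# is the major-seventh chord from F# major. As a borrowed chord it is labeled Imaj7.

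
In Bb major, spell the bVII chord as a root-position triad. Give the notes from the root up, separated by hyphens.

The root of bVII is the lowered 7th degree: A becomes Ab. In Bb minor the chord on Ab is Ab–C–Eb.

Ab-C-Eb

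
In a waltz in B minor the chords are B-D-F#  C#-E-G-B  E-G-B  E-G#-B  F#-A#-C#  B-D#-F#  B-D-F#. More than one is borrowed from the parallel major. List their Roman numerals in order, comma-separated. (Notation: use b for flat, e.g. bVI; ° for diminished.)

IV, I

The diatonic triads in B minor (with V from harmonic minor) are Bm, C#dim, D, Em, F#, G, A. Of the given chords, B–D–F# = Bm, C#–E–G–B = C#m7b5, E–G–B = Em and F#–A#–C# = F# are diatonic. But E–G#–B is foreign: the diatonic iv on degree 4 is Em, whereas E comes from B major. It is labeled IV. But B–D#–F# is foreign: the diatonic i on degree 1 is Bm, whereas B comes from B major. It is labeled I.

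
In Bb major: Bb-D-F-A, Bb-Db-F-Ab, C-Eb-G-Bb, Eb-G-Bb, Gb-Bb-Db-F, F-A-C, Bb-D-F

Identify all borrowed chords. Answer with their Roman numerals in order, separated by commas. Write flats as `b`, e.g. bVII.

i7, bVImaj7

The diatonic triads in Bb major are Bb, Cm, Dm, Eb, F, Gm, Adim. Of the given chords, Bb–D–F–A = Bbmaj7, C–Eb–G–Bb = Cm7, Eb–G–Bb = Eb, F–A–C = F and Bb–D–F = Bb are diatonic. But Bb–Db–F–Ab is foreign: the diatonic I on degree 1 is Bb, whereas Bbm7 comes from Bb minor. It is labeled i7. Gb–Bb–Db–F doesn't fit — on degree 6 Bb major would have Gm (vi). Gbmaj7 is the degree-6 chord of Bb minor, so it is the borrowed bVImaj7.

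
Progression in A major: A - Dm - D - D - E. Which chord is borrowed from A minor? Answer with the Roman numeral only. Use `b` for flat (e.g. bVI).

The diatonic triads in A major are A, Bm, C#m, D, E, F#m, G#dim. A, D and E all belong to that set. Dm (D–F–A) doesn't fit — on degree 4 A major would have D (IV). Dm is the degree-4 chord of A minor, so it is the borrowed iv.

iv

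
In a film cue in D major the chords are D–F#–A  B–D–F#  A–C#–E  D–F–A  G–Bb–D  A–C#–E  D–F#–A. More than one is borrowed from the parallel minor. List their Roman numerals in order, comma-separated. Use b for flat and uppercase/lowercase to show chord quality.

In D major the diatonic chords are D, Em, F#m, G, A, Bm, C#dim. D–F#–A = D, B–D–F# = Bm and A–C#–E = A all belong to that set. But D–F–A is foreign: the diatonic I on degree 1 is D, whereas Dm comes from D minor. It is labeled i. But G–Bb–D is foreign: the diatonic IV on degree 4 is G, whereas Gm comes from D minor. It is labeled iv.

i, iv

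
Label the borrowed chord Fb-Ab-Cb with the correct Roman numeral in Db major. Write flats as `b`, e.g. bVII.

bIII

Fb is the lowered form of scale degree 3 in Db major (the diatonic degree 3 is F). The diatonic chord on degree 3 would be Fm (iii), but Fb–Ab–Cb is the major chord from Db minor. As a borrowed chord it is labeled bIII.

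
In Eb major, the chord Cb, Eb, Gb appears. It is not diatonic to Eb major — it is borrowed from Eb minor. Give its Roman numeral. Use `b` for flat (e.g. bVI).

The root Cb is the lowered 6th scale degree — diatonically Eb major has C there. Cb–Eb–Gb is a major chord — the form found in Eb minor, not the diatonic vi (Cm). Borrowed into Eb major it is written bVI.

bVI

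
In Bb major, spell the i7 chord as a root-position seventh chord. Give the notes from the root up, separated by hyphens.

The root, Bb, is scale degree 1 — the same note in Bb major and Bb minor; only the chord quality changes. Building the minor-seventh chord from the parallel minor on Bb: Bb–Db–F–Ab.

Bb-Db-F-Ab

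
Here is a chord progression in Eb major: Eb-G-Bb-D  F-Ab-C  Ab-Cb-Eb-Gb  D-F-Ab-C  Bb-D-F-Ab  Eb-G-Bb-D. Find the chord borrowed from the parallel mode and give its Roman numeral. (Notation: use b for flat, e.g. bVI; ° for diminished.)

iv7

In Eb major the diatonic chords are Eb, Fm, Gm, Ab, Bb, Cm, Ddim. Of the given chords, Eb–G–Bb–D = Ebmaj7, F–Ab–C = Fm, D–F–Ab–C = Dm7b5 and Bb–D–F–Ab = Bb7 are diatonic. Ab–Cb–Eb–Gb doesn't fit — on degree 4 Eb major would have Ab (IV). Abm7 is the degree-4 chord of Eb minor, so it is the borrowed iv7.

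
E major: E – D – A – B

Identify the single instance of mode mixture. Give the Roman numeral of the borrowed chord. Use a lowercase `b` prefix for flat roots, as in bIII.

bVII

E major has the diatonic set E, F#m, G#m, A, B, C#m, D#dim. Of the given chords, E, A and B are diatonic. But D (D–F#–A) is foreign: the diatonic vii° on degree 7 is D#dim, whereas D comes from E minor. It is labeled bVII.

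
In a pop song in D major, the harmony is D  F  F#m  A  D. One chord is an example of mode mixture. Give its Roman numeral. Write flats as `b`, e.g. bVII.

bIII

D major has the diatonic set D, Em, F#m, G, A, Bm, C#dim. Of the given chords, D, F#m and A are diatonic. F (F–A–C) doesn't fit — on degree 3 D major would have F#m (iii). F is the degree-3 chord of D minor, so it is the borrowed bIII.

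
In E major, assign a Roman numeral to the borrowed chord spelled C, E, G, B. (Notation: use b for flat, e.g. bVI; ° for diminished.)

In E major scale degree 6 is C#; C is its lowered form, from E minor. Diatonically E major has C#m (vi) on that degree; C–E–G–B is instead the major-seventh chord native to E minor, so it takes the label bVImaj7.

bVImaj7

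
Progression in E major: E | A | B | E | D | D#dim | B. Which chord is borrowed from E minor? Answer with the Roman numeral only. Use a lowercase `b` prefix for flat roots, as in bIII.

E major has the diatonic set E, F#m, G#m, A, B, C#m, D#dim. E, A, B and D#dim all belong to that set. D (D–F#–A) doesn't fit — on degree 7 E major would have D#dim (vii°). D is the degree-7 chord of E minor, so it is the borrowed bVII.

bVII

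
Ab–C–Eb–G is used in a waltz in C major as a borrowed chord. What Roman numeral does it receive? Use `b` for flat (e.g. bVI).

bVImaj7

In C major scale degree 6 is A; Ab is its lowered form, from C minor. Ab–C–Eb–G is a major-seventh chord — the form found in C minor, not the diatonic vi (Am). Borrowed into C major it is written bVImaj7.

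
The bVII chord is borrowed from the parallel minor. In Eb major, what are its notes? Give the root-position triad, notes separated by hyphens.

The root of bVII is the lowered 7th degree: D becomes Db. Building the major chord from the parallel minor on Db: Db–F–Ab.

Db-F-Ab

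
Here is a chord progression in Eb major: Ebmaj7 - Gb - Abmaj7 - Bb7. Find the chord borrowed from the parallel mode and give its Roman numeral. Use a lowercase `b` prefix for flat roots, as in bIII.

bIII

The diatonic triads in Eb major are Eb, Fm, Gm, Ab, Bb, Cm, Ddim. Of the given chords, Ebmaj7, Abmaj7 and Bb7 are diatonic. Gb (Gb–Bb–Db) doesn't fit — on degree 3 Eb major would have Gm (iii). Gb is the degree-3 chord of Eb minor, so it is the borrowed bIII.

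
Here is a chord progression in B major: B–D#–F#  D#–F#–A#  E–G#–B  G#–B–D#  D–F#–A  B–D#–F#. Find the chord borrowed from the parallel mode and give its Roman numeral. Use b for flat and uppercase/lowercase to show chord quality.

The diatonic triads in B major are B, C#m, D#m, E, F#, G#m, A#dim. B–D#–F# = B, D#–F#–A# = D#m, E–G#–B = E and G#–B–D# = G#m all belong to that set. D–F#–A is not: scale degree 3 in B major carries D#m (iii). In B minor the chord on that degree is D, so here it functions as bIII, borrowed from the parallel minor.

bIII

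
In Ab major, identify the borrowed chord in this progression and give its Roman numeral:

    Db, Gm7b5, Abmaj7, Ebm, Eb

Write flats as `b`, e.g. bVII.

The diatonic triads in Ab major are Ab, Bbm, Cm, Db, Eb, Fm, Gdim. Db, Gm7b5, Abmaj7 and Eb all belong to that set. But Ebm (Eb–Gb–Bb) is foreign: the diatonic V on degree 5 is Eb, whereas Ebm comes from Ab minor. It is labeled v.

v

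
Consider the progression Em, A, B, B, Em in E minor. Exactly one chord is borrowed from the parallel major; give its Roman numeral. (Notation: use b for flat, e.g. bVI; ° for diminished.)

IV

The diatonic triads in E minor (with V from harmonic minor) are Em, F#dim, G, Am, B, C, D. Em and B both belong to that set. A (A–C#–E) is not: scale degree 4 in E minor carries Am (iv). In E major the chord on that degree is A, so here it functions as IV, borrowed from the parallel major.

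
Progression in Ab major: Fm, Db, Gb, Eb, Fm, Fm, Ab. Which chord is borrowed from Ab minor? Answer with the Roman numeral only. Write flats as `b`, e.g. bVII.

bVII

The diatonic triads in Ab major are Ab, Bbm, Cm, Db, Eb, Fm, Gdim. Fm, Db, Eb and Ab are all diatonic. Gb (Gb–Bb–Db) is not: scale degree 7 in Ab major carries Gdim (vii°). In Ab minor the chord on that degree is Gb, so here it functions as bVII, borrowed from the parallel minor.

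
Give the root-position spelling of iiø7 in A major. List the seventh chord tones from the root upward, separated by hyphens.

B-D-F-A

The root, B, is scale degree 2 — the same note in A major and A minor; only the chord quality changes. Building the half-diminished-seventh chord from the parallel minor on B: B–D–F–A.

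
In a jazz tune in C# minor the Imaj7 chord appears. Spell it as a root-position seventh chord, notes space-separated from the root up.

C# E# G# B#

Imaj7 is built on scale degree 1, which is C# in both C# minor and its parallel. Stacking thirds in C# major on C# gives C#–E#–G#–B#.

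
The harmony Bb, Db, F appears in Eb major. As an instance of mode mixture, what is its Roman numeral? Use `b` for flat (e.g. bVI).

v

The root Bb is the diatonic 5th degree of Eb major; the borrowing shows in the chord quality. The diatonic chord on degree 5 would be Bb (V), but Bb–Db–F is the minor chord from Eb minor. As a borrowed chord it is labeled v.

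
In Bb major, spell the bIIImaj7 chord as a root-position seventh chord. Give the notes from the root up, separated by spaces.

Db F Ab C

The root of bIIImaj7 is the lowered 3rd degree: D becomes Db. In Bb minor the chord on Db is Db–F–Ab–C.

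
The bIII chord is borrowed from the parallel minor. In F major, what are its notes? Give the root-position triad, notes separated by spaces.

Scale degree 3 in F major is A. bIII uses the lowered form, Ab, taken from F minor. Stacking thirds in F minor on Ab gives Ab–C–Eb.

Ab C Eb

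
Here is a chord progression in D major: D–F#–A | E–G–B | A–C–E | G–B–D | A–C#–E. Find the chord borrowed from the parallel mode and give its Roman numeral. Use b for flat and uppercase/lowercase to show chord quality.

The diatonic triads in D major are D, Em, F#m, G, A, Bm, C#dim. D–F#–A = D, E–G–B = Em, G–B–D = G and A–C#–E = A are all diatonic. A–C–E doesn't fit — on degree 5 D major would have A (V). Am is the degree-5 chord of D minor, so it is the borrowed v.

v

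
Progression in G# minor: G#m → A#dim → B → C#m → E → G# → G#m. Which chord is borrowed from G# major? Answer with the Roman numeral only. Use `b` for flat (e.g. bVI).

The diatonic triads in G# minor (with V from harmonic minor) are G#m, A#dim, B, C#m, D#, E, F#. Of the given chords, G#m, A#dim, B, C#m and E are diatonic. But G# (G#–B#–D#) is foreign: the diatonic i on degree 1 is G#m, whereas G# comes from G# major. It is labeled I.

I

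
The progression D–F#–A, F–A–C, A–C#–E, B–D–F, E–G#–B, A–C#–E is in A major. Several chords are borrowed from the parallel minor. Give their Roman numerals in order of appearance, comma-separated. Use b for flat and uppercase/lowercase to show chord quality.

bVI, ii°

A major has the diatonic set A, Bm, C#m, D, E, F#m, G#dim. Of the given chords, D–F#–A = D, A–C#–E = A and E–G#–B = E are diatonic. But F–A–C is foreign: the diatonic vi on degree 6 is F#m, whereas F comes from A minor. It is labeled bVI. But B–D–F is foreign: the diatonic ii on degree 2 is Bm, whereas Bdim comes from A minor. It is labeled ii°.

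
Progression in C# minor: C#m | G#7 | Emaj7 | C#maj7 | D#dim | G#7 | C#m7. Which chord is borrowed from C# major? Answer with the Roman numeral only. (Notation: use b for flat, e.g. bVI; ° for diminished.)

Imaj7

In C# minor (with V from harmonic minor) the diatonic chords are C#m, D#dim, E, F#m, G#, A, B. C#m, G#7, Emaj7, D#dim and C#m7 are all diatonic. C#maj7 (C#–E#–G#–B#) is not: scale degree 1 in C# minor carries C#m (i). In C# major the chord on that degree is C#maj7, so here it functions as Imaj7, borrowed from the parallel major.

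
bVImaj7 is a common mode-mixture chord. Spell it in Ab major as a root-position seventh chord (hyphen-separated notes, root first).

The root of bVImaj7 is the lowered 6th degree: F becomes Fb. Building the major-seventh chord from the parallel minor on Fb: Fb–Ab–Cb–Eb.

Fb-Ab-Cb-Eb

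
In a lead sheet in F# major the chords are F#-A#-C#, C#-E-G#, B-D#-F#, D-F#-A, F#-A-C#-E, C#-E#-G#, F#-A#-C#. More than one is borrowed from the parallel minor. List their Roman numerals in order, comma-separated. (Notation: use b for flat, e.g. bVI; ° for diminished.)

v, bVI, i7

F# major has the diatonic set F#, G#m, A#m, B, C#, D#m, E#dim. Of the given chords, F#–A#–C# = F#, B–D#–F# = B and C#–E#–G# = C# are diatonic. C#–E–G# is not: scale degree 5 in F# major carries C# (V). In F# minor the chord on that degree is C#m, so here it functions as v, borrowed from the parallel minor. D–F#–A is not: scale degree 6 in F# major carries D#m (vi). In F# minor the chord on that degree is D, so here it functions as bVI, borrowed from the parallel minor. But F#–A–C#–E is foreign: the diatonic I on degree 1 is F#, whereas F#m7 comes from F# minor. It is labeled i7.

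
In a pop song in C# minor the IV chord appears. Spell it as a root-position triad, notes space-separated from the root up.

IV is built on scale degree 4, which is F# in both C# minor and its parallel. Stacking thirds in C# major on F# gives F#–A#–C#.

F# A# C#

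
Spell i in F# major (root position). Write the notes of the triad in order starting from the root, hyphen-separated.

i is built on scale degree 1, which is F# in both F# major and its parallel. Stacking thirds in F# minor on F# gives F#–A–C#.

F#-A-C#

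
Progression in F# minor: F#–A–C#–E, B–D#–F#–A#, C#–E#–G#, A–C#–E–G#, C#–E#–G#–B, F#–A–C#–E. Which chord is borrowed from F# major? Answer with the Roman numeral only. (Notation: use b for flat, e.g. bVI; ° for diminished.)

In F# minor (with V from harmonic minor) the diatonic chords are F#m, G#dim, A, Bm, C#, D, E. F#–A–C#–E = F#m7, C#–E#–G# = C#, A–C#–E–G# = Amaj7 and C#–E#–G#–B = C#7 are all diatonic. B–D#–F#–A# doesn't fit — on degree 4 F# minor would have Bm (iv). Bmaj7 is the degree-4 chord of F# major, so it is the borrowed IVmaj7.

IVmaj7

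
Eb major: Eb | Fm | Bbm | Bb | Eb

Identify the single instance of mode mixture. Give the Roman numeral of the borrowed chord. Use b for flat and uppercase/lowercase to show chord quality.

The diatonic triads in Eb major are Eb, Fm, Gm, Ab, Bb, Cm, Ddim. Eb, Fm and Bb are all diatonic. But Bbm (Bb–Db–F) is foreign: the diatonic V on degree 5 is Bb, whereas Bbm comes from Eb minor. It is labeled v.

v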